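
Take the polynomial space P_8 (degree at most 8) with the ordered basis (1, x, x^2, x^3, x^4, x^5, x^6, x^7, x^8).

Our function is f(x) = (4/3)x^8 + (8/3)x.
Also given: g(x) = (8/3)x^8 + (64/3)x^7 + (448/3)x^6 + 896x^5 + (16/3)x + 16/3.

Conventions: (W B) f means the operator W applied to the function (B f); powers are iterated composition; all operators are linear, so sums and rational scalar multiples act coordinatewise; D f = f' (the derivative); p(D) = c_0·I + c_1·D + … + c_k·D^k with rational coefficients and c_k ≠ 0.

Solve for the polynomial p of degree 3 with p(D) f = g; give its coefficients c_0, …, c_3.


D^0 f = (4/3)x^8 + (8/3)x
D^1 f = (32/3)x^7 + 8/3
D^2 f = (224/3)x^6
D^3 f = 448x^5
matching coefficients of g against c_0 f + c_1 Df + … from the top degree down determines the c_i
solution: c_0 = 2, c_1 = 2, c_2 = 2, c_3 = 2

c_0 = 2, c_1 = 2, c_2 = 2, c_3 = 2


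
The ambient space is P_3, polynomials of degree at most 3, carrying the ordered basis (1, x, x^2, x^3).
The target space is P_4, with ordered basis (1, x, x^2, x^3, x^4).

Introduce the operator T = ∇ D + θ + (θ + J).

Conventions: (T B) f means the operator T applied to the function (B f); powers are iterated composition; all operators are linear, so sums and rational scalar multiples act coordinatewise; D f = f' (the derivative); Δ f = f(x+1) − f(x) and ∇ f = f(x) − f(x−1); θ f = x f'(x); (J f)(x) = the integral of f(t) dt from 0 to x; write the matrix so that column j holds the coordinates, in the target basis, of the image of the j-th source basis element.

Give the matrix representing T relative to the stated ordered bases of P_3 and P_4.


the matrix is [[0, 0, 2, -3]; [1, 2, 0, 6]; [0, 1/2, 4, 0]; [0, 0, 1/3, 6]; [0, 0, 0, 1/4]] (rows listed top to bottom)

image of 1: x
image of x: (1/2)x^2 + 2x
image of x^2: (1/3)x^3 + 4x^2 + 2
image of x^3: (1/4)x^4 + 6x^3 + 6x - 3
each image's coordinates form column j of the matrix


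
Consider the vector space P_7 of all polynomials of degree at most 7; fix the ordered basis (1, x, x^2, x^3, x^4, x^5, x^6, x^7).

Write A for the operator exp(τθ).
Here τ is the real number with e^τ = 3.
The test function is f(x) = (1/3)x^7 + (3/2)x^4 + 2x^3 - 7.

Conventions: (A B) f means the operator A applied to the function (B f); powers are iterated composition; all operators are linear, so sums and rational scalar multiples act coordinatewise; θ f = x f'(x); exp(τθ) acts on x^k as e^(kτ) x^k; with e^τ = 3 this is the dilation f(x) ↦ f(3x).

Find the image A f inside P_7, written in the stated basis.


the image equals g(x) = 729x^7 + (243/2)x^4 + 54x^3 - 7

exp(τθ) x^k = e^(kτ) x^k; with e^τ = 3 this sends x^k to 3^k x^k
x^3 ↦ 27 x^3
x^4 ↦ 81 x^4
x^7 ↦ 2187 x^7
applying this coordinatewise to f: exp(τθ) f = 729x^7 + (243/2)x^4 + 54x^3 - 7


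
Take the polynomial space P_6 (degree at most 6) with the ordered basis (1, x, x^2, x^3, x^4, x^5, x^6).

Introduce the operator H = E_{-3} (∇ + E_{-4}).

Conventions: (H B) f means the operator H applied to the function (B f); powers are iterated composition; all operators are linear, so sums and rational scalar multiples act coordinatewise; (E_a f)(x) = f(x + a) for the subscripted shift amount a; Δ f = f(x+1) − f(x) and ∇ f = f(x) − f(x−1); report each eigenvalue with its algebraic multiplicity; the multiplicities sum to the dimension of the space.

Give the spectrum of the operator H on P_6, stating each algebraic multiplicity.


λ = 1 (multiplicity 7)

image of 1: 1
image of x: x - 6
image of x^2: x^2 - 12x + 42
image of x^3: x^3 - 18x^2 + 126x - 306
image of x^4: x^4 - 24x^3 + 252x^2 - 1224x + 2226
image of x^5: x^5 - 30x^4 + 420x^3 - 3060x^2 + 11130x - 16026
image of x^6: x^6 - 36x^5 + 630x^4 - 6120x^3 + 33390x^2 - 96156x + 114282
the matrix is upper triangular; its diagonal is (1, 1, 1, 1, 1, 1, 1)
for a triangular matrix the eigenvalues are the diagonal entries, with algebraic multiplicity their repetition count


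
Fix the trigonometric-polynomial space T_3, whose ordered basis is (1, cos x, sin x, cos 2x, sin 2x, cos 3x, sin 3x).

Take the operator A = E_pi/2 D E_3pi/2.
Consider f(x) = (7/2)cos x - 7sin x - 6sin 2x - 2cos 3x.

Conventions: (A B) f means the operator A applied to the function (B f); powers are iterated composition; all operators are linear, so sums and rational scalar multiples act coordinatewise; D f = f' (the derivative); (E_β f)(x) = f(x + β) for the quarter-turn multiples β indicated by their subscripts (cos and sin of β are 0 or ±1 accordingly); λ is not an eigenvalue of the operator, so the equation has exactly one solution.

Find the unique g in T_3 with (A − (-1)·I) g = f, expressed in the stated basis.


write g with unknown coordinates in the stated basis and equate coefficients in (A − (-1)·I) g = f
solving from the highest basis element down gives g = (21/4)cos x - (7/4)sin x + (12/5)cos 2x - (6/5)sin 2x - (1/5)cos 3x - (3/5)sin 3x
check: A g = -(7/4)cos x - (21/4)sin x - (12/5)cos 2x - (24/5)sin 2x - (9/5)cos 3x + (3/5)sin 3x
so A g − (-1)·g = (7/2)cos x - 7sin x - 6sin 2x - 2cos 3x = f ✓

g(x) = (21/4)cos x - (7/4)sin x + (12/5)cos 2x - (6/5)sin 2x - (1/5)cos 3x - (3/5)sin 3x


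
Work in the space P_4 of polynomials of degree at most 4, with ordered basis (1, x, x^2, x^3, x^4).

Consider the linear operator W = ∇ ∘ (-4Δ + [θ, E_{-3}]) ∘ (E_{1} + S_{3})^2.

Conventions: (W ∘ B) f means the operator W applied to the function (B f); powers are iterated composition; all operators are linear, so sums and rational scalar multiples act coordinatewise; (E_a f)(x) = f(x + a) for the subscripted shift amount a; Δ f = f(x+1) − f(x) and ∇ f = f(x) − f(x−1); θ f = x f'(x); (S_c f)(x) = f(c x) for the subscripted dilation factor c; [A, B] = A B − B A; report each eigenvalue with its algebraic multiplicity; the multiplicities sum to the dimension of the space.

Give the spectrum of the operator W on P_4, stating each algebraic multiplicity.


λ = 0 (multiplicity 5)

image of 1: 0
image of x: 0
image of x^2: -200
image of x^3: -4704x - 49620
image of x^4: -80688x^2 - 1697088x + 2902816
the matrix is upper triangular; its diagonal is (0, 0, 0, 0, 0)
for a triangular matrix the eigenvalues are the diagonal entries, with algebraic multiplicity their repetition count


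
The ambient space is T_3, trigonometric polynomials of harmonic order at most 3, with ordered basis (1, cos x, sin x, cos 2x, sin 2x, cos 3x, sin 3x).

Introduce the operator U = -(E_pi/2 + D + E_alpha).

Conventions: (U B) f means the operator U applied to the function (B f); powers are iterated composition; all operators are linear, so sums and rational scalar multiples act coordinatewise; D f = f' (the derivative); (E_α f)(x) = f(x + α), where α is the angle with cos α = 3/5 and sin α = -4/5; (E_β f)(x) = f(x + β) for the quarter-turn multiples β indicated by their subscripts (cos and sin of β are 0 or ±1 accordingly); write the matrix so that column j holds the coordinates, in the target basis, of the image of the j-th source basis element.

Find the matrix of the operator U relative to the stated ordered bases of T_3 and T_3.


image of 1: -2
image of cos x: -(3/5)cos x + (6/5)sin x
image of sin x: -(6/5)cos x - (3/5)sin x
image of cos 2x: (32/25)cos 2x + (26/25)sin 2x
image of sin 2x: -(26/25)cos 2x + (32/25)sin 2x
image of cos 3x: (117/125)cos 3x + (206/125)sin 3x
image of sin 3x: -(206/125)cos 3x + (117/125)sin 3x
each image's coordinates form column j of the matrix

the matrix is [[-2, 0, 0, 0, 0, 0, 0]; [0, -3/5, -6/5, 0, 0, 0, 0]; [0, 6/5, -3/5, 0, 0, 0, 0]; [0, 0, 0, 32/25, -26/25, 0, 0]; [0, 0, 0, 26/25, 32/25, 0, 0]; [0, 0, 0, 0, 0, 117/125, -206/125]; [0, 0, 0, 0, 0, 206/125, 117/125]] (rows listed top to bottom)


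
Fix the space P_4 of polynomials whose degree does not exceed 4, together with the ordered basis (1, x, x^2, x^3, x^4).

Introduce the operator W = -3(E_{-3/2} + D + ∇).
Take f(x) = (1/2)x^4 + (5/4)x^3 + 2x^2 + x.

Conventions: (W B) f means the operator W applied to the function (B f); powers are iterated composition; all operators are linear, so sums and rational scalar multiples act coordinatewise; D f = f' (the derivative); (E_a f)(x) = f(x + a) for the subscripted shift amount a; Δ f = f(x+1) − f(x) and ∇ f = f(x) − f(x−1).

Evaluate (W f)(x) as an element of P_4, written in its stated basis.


E_{-3/2} f = (1/2)x^4 - (7/4)x^3 + (25/8)x^2 - (53/16)x + 21/16
D f = 2x^3 + (15/4)x^2 + 4x + 1
∇ f = 2x^3 + (3/4)x^2 + (9/4)x - 1/4
(E_{-3/2} + D + ∇) f = (1/2)x^4 + (9/4)x^3 + (61/8)x^2 + (47/16)x + 33/16
(-3(E_{-3/2} + D + ∇)) f = -(3/2)x^4 - (27/4)x^3 - (183/8)x^2 - (141/16)x - 99/16

the result is g(x) = -(3/2)x^4 - (27/4)x^3 - (183/8)x^2 - (141/16)x - 99/16


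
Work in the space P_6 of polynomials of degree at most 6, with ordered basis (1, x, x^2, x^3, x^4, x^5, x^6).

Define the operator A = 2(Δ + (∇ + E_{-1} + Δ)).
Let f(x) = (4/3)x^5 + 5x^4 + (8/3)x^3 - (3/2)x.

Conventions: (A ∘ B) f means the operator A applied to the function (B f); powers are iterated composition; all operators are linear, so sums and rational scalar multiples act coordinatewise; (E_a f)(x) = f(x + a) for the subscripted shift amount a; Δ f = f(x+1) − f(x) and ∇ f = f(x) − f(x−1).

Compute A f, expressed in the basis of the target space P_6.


the result is g(x) = (8/3)x^5 + (110/3)x^4 + (416/3)x^3 + (616/3)x^2 + (407/3)x + 30

Δ f = (20/3)x^4 + (100/3)x^3 + (154/3)x^2 + (104/3)x + 15/2
∇ f = (20/3)x^4 + (20/3)x^3 - (26/3)x^2 + (16/3)x - 5/2
E_{-1} f = (4/3)x^5 - (5/3)x^4 - 4x^3 + (26/3)x^2 - (41/6)x + 5/2
Δ f = (20/3)x^4 + (100/3)x^3 + (154/3)x^2 + (104/3)x + 15/2
(∇ + E_{-1} + Δ) f = (4/3)x^5 + (35/3)x^4 + 36x^3 + (154/3)x^2 + (199/6)x + 15/2
(Δ + (∇ + E_{-1} + Δ)) f = (4/3)x^5 + (55/3)x^4 + (208/3)x^3 + (308/3)x^2 + (407/6)x + 15
(2(Δ + (∇ + E_{-1} + Δ))) f = (8/3)x^5 + (110/3)x^4 + (416/3)x^3 + (616/3)x^2 + (407/3)x + 30


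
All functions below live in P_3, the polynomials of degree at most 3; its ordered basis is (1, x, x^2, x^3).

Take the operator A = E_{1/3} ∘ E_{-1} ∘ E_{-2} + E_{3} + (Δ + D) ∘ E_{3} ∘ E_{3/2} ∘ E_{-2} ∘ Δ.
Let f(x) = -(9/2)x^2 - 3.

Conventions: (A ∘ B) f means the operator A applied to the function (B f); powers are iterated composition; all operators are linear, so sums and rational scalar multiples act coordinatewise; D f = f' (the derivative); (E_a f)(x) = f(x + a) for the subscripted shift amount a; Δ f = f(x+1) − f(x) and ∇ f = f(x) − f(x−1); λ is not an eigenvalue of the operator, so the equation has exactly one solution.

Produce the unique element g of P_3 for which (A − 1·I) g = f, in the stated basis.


the image equals g(x) = -(9/2)x^2 + 3x + 173/2

write g with unknown coordinates in the stated basis and equate coefficients in (A − 1·I) g = f
solving from the highest basis element down gives g = -(9/2)x^2 + 3x + 173/2
check: A g = -9x^2 + 3x + 167/2
so A g − 1·g = -(9/2)x^2 - 3 = f ✓


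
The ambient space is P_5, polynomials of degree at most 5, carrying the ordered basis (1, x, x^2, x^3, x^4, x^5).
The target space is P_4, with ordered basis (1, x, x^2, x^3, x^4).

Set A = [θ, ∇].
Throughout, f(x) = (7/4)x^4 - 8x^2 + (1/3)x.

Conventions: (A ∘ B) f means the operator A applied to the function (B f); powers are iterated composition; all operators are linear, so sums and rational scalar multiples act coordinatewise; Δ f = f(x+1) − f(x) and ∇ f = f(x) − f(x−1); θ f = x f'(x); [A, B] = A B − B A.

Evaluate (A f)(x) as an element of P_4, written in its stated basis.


∇ f = 7x^3 - (21/2)x^2 - 9x + 79/12
θ ∇ f = 21x^3 - 21x^2 - 9x
θ f = 7x^4 - 16x^2 + (1/3)x
∇ θ f = 28x^3 - 42x^2 - 4x + 28/3
[θ, ∇] f = -7x^3 + 21x^2 - 5x - 28/3

the result is g(x) = -7x^3 + 21x^2 - 5x - 28/3


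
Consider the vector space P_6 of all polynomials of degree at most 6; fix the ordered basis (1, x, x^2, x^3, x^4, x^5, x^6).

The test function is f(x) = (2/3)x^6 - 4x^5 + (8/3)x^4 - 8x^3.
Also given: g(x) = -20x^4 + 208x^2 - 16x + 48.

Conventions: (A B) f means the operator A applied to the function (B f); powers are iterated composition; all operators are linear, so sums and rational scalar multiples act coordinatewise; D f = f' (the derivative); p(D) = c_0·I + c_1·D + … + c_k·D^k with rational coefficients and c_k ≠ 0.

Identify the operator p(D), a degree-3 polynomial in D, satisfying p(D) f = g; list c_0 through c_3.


D^0 f = (2/3)x^6 - 4x^5 + (8/3)x^4 - 8x^3
D^1 f = 4x^5 - 20x^4 + (32/3)x^3 - 24x^2
D^2 f = 20x^4 - 80x^3 + 32x^2 - 48x
D^3 f = 80x^3 - 240x^2 + 64x - 48
matching coefficients of g against c_0 f + c_1 Df + … from the top degree down determines the c_i
solution: c_0 = 0, c_1 = 0, c_2 = -1, c_3 = -1

p(D) = -D^2 − D^3, i.e. c_0 = 0, c_1 = 0, c_2 = -1, c_3 = -1


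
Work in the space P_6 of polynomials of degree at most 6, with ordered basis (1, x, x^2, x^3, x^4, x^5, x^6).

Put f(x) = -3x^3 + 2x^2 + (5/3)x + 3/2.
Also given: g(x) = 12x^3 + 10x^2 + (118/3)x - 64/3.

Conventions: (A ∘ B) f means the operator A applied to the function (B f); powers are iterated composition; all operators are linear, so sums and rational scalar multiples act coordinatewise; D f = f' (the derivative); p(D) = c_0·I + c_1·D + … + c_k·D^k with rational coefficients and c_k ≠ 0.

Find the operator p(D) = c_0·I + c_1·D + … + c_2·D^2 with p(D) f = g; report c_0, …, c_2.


p(D) = -4·I − 2·D − 3·D^2, i.e. c_0 = -4, c_1 = -2, c_2 = -3

D^0 f = -3x^3 + 2x^2 + (5/3)x + 3/2
D^1 f = -9x^2 + 4x + 5/3
D^2 f = -18x + 4
matching coefficients of g against c_0 f + c_1 Df + … from the top degree down determines the c_i
solution: c_0 = -4, c_1 = -2, c_2 = -3


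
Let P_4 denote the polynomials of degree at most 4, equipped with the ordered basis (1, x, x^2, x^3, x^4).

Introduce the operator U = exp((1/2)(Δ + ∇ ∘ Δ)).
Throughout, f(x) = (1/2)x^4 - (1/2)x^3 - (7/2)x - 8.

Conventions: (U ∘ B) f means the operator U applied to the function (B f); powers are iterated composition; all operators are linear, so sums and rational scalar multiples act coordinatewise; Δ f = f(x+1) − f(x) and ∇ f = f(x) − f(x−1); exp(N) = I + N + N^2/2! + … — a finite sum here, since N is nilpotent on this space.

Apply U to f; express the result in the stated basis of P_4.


g(x) = (1/2)x^4 + (1/2)x^3 + (9/2)x^2 - (3/8)x - 173/32

order-1 term: x^3 + (15/4)x^2 - (5/4)x - 5/4
order-2 term: (3/4)x^2 + (33/8)x + 11/4
order-3 term: (1/4)x + 17/16
order-4 term: 1/32
the series for exp((1/2)(Δ + ∇ ∘ Δ)) f terminates at order 4
exp((1/2)(Δ + ∇ ∘ Δ)) f = (1/2)x^4 + (1/2)x^3 + (9/2)x^2 - (3/8)x - 173/32


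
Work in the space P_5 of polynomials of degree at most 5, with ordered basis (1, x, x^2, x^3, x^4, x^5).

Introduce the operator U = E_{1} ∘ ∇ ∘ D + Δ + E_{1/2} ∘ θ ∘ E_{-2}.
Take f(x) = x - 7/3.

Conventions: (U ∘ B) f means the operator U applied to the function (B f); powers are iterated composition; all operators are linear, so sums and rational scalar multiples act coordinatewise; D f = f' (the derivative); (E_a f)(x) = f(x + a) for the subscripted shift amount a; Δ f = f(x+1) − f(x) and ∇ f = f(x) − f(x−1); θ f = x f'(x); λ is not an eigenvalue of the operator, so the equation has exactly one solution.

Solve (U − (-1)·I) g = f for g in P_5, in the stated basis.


write g with unknown coordinates in the stated basis and equate coefficients in (U − (-1)·I) g = f
solving from the highest basis element down gives g = (1/2)x - 37/12
check: U g = (1/2)x + 3/4
so U g − (-1)·g = x - 7/3 = f ✓

g(x) = (1/2)x - 37/12


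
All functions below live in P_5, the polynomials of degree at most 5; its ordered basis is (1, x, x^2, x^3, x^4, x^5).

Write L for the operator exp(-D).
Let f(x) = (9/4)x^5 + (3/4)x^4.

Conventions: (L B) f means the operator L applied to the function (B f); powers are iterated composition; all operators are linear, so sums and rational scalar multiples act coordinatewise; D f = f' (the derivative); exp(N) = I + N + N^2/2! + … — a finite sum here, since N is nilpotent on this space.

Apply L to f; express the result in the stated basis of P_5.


order-1 term: -(45/4)x^4 - 3x^3
order-2 term: (45/2)x^3 + (9/2)x^2
order-3 term: -(45/2)x^2 - 3x
order-4 term: (45/4)x + 3/4
order-5 term: -9/4
the series for exp(-D) f terminates at order 5
exp(-D) f = (9/4)x^5 - (21/2)x^4 + (39/2)x^3 - 18x^2 + (33/4)x - 3/2

the image equals g(x) = (9/4)x^5 - (21/2)x^4 + (39/2)x^3 - 18x^2 + (33/4)x - 3/2


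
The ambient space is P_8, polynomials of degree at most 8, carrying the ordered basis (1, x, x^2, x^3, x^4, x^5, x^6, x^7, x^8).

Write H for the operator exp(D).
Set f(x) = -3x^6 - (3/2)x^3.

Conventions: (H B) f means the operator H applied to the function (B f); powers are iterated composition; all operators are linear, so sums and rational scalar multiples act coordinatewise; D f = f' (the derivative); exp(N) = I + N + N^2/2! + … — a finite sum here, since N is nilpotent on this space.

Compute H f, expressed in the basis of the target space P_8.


order-1 term: -18x^5 - (9/2)x^2
order-2 term: -45x^4 - (9/2)x
order-3 term: -60x^3 - 3/2
order-4 term: -45x^2
order-5 term: -18x
order-6 term: -3
the series for exp(D) f terminates at order 6
exp(D) f = -3x^6 - 18x^5 - 45x^4 - (123/2)x^3 - (99/2)x^2 - (45/2)x - 9/2

the image equals g(x) = -3x^6 - 18x^5 - 45x^4 - (123/2)x^3 - (99/2)x^2 - (45/2)x - 9/2


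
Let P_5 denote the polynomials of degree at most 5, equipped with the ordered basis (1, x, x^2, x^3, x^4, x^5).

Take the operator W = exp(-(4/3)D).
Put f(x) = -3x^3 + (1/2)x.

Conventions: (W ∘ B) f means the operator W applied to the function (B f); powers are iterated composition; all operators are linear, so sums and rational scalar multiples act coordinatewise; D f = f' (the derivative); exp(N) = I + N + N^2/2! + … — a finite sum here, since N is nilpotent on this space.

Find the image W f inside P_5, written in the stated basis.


g(x) = -3x^3 + 12x^2 - (31/2)x + 58/9

order-1 term: 12x^2 - 2/3
order-2 term: -16x
order-3 term: 64/9
the series for exp(-(4/3)D) f terminates at order 3
exp(-(4/3)D) f = -3x^3 + 12x^2 - (31/2)x + 58/9


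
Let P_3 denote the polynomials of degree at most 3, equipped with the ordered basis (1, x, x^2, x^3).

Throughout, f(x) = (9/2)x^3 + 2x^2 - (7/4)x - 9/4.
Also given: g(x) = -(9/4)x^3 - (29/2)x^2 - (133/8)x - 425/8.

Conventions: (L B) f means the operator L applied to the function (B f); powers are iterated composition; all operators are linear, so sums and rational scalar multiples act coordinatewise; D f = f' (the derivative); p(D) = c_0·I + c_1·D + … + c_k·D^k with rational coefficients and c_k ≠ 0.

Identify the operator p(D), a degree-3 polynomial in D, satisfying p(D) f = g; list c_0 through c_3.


c_0 = -1/2, c_1 = -1, c_2 = -1/2, c_3 = -2

D^0 f = (9/2)x^3 + 2x^2 - (7/4)x - 9/4
D^1 f = (27/2)x^2 + 4x - 7/4
D^2 f = 27x + 4
D^3 f = 27
matching coefficients of g against c_0 f + c_1 Df + … from the top degree down determines the c_i
solution: c_0 = -1/2, c_1 = -1, c_2 = -1/2, c_3 = -2


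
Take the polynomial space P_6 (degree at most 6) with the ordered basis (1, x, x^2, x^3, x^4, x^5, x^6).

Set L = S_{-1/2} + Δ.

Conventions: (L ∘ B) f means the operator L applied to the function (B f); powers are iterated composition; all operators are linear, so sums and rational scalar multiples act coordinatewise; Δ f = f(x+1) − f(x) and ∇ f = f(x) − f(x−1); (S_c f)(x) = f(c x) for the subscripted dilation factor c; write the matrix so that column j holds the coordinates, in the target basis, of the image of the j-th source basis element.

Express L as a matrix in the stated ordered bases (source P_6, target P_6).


the matrix is [[1, 1, 1, 1, 1, 1, 1]; [0, -1/2, 2, 3, 4, 5, 6]; [0, 0, 1/4, 3, 6, 10, 15]; [0, 0, 0, -1/8, 4, 10, 20]; [0, 0, 0, 0, 1/16, 5, 15]; [0, 0, 0, 0, 0, -1/32, 6]; [0, 0, 0, 0, 0, 0, 1/64]] (rows listed top to bottom)

image of 1: 1
image of x: -(1/2)x + 1
image of x^2: (1/4)x^2 + 2x + 1
image of x^3: -(1/8)x^3 + 3x^2 + 3x + 1
image of x^4: (1/16)x^4 + 4x^3 + 6x^2 + 4x + 1
image of x^5: -(1/32)x^5 + 5x^4 + 10x^3 + 10x^2 + 5x + 1
image of x^6: (1/64)x^6 + 6x^5 + 15x^4 + 20x^3 + 15x^2 + 6x + 1
each image's coordinates form column j of the matrix


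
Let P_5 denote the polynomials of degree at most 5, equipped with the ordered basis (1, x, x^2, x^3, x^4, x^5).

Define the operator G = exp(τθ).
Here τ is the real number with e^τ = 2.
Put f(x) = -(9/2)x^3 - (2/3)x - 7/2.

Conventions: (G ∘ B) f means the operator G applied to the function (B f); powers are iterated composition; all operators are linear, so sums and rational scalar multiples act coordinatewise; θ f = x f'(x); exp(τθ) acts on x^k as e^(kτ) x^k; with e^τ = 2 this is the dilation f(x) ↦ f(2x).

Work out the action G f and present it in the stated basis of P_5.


exp(τθ) x^k = e^(kτ) x^k; with e^τ = 2 this sends x^k to 2^k x^k
x ↦ 2 x
x^3 ↦ 8 x^3
applying this coordinatewise to f: exp(τθ) f = -36x^3 - (4/3)x - 7/2

the result is g(x) = -36x^3 - (4/3)x - 7/2


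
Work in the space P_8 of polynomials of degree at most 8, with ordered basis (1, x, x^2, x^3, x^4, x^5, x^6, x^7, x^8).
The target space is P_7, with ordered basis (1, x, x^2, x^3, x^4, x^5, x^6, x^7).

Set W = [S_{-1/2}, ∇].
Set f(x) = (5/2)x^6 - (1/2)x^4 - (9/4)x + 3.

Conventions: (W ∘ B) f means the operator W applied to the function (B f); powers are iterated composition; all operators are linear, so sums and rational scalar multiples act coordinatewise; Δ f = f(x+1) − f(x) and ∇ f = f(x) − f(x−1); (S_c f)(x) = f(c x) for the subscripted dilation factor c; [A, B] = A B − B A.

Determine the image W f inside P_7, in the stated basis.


∇ f = 15x^5 - (75/2)x^4 + 48x^3 - (69/2)x^2 + 13x - 17/4
S_{-1/2} ∇ f = -(15/32)x^5 - (75/32)x^4 - 6x^3 - (69/8)x^2 - (13/2)x - 17/4
S_{-1/2} f = (5/128)x^6 - (1/32)x^4 + (9/8)x + 3
∇ S_{-1/2} f = (15/64)x^5 - (75/128)x^4 + (21/32)x^3 - (51/128)x^2 + (7/64)x + 143/128
[S_{-1/2}, ∇] f = -(45/64)x^5 - (225/128)x^4 - (213/32)x^3 - (1053/128)x^2 - (423/64)x - 687/128

g(x) = -(45/64)x^5 - (225/128)x^4 - (213/32)x^3 - (1053/128)x^2 - (423/64)x - 687/128


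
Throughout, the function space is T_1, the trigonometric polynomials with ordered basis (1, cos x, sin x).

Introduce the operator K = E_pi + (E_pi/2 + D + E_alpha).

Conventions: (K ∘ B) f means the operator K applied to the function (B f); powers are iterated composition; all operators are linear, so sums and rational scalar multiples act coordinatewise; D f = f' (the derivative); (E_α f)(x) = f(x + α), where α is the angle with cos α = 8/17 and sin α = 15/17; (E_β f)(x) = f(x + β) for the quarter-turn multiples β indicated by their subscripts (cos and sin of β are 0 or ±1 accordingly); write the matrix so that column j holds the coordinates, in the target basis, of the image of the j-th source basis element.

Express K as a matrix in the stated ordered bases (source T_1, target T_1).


image of 1: 3
image of cos x: -(9/17)cos x - (49/17)sin x
image of sin x: (49/17)cos x - (9/17)sin x
each image's coordinates form column j of the matrix

the matrix is [[3, 0, 0]; [0, -9/17, 49/17]; [0, -49/17, -9/17]] (rows listed top to bottom)


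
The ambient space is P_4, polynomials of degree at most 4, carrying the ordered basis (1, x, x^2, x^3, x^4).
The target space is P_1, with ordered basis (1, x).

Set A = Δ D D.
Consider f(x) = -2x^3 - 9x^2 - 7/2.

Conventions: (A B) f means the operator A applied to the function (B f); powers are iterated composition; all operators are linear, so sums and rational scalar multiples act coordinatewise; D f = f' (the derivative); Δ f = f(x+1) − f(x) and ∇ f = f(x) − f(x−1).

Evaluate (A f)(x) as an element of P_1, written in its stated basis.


D f = -6x^2 - 18x
D D f = -12x - 18
Δ (D D) f = -12

g(x) = -12


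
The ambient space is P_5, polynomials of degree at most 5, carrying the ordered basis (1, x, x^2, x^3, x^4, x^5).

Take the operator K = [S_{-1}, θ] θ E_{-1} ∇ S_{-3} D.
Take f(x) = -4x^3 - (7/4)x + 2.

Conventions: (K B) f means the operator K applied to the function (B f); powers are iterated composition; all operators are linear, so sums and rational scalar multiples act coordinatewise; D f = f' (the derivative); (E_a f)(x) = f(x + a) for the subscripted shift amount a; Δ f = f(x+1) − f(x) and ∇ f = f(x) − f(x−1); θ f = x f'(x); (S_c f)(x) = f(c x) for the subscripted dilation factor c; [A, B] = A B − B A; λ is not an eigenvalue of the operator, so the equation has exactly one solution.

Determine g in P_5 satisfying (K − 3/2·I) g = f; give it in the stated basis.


the image equals g(x) = (8/3)x^3 + (7/6)x - 4/3

write g with unknown coordinates in the stated basis and equate coefficients in (K − 3/2·I) g = f
solving from the highest basis element down gives g = (8/3)x^3 + (7/6)x - 4/3
check: K g = 0
so K g − 3/2·g = -4x^3 - (7/4)x + 2 = f ✓


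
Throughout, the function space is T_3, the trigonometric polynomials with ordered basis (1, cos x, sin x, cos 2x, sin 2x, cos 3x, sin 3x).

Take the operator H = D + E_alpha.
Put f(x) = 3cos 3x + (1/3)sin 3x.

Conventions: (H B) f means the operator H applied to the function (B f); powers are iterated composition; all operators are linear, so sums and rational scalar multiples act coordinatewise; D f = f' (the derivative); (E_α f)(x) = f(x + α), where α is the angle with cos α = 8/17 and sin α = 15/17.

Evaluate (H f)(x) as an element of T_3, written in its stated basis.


D f = cos 3x - 9sin 3x
E_alpha f = -(14829/4913)cos 3x - (433/14739)sin 3x
(D + E_alpha) f = -(9916/4913)cos 3x - (133084/14739)sin 3x

the image equals g(x) = -(9916/4913)cos 3x - (133084/14739)sin 3x


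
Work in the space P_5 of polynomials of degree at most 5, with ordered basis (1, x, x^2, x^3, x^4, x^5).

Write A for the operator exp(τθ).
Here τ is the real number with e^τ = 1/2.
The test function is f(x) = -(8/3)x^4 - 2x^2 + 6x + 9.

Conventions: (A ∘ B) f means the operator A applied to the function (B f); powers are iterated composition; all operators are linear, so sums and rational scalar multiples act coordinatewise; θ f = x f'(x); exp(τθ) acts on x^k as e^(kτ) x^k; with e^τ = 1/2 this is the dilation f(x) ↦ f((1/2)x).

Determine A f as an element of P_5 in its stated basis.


exp(τθ) x^k = e^(kτ) x^k; with e^τ = 1/2 this sends x^k to (1/2)^k x^k
x ↦ 1/2 x
x^2 ↦ 1/4 x^2
x^4 ↦ 1/16 x^4
applying this coordinatewise to f: exp(τθ) f = -(1/6)x^4 - (1/2)x^2 + 3x + 9

g(x) = -(1/6)x^4 - (1/2)x^2 + 3x + 9


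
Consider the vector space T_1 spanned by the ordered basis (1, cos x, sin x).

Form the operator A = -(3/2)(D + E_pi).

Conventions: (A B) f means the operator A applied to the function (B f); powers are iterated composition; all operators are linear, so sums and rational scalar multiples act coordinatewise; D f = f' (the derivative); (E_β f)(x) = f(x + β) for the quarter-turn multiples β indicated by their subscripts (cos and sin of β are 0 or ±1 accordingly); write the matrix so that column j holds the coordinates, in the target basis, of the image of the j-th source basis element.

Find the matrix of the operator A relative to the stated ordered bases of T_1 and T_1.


image of 1: -3/2
image of cos x: (3/2)cos x + (3/2)sin x
image of sin x: -(3/2)cos x + (3/2)sin x
each image's coordinates form column j of the matrix

the matrix is [[-3/2, 0, 0]; [0, 3/2, -3/2]; [0, 3/2, 3/2]] (rows listed top to bottom)


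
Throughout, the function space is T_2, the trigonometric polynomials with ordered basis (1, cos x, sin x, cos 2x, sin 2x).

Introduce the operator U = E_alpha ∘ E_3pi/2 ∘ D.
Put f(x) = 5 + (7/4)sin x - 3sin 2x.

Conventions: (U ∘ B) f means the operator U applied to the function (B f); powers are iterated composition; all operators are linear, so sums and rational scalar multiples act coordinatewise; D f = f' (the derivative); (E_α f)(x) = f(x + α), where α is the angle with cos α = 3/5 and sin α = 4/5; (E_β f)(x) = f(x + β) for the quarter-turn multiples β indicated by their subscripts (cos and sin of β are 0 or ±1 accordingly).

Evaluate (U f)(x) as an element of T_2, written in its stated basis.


the result is g(x) = (7/5)cos x + (21/20)sin x - (42/25)cos 2x - (144/25)sin 2x

D f = (7/4)cos x - 6cos 2x
E_3pi/2 D f = (7/4)sin x + 6cos 2x
E_alpha (E_3pi/2 ∘ D) f = (7/5)cos x + (21/20)sin x - (42/25)cos 2x - (144/25)sin 2x


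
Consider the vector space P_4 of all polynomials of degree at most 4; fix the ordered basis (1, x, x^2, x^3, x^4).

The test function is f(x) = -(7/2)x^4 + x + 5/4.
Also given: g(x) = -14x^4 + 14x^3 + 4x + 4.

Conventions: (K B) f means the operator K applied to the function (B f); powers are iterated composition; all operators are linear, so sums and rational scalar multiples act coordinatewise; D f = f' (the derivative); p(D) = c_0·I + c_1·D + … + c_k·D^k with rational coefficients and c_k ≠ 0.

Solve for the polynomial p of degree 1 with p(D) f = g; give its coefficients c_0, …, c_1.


c_0 = 4, c_1 = -1

D^0 f = -(7/2)x^4 + x + 5/4
D^1 f = -14x^3 + 1
matching coefficients of g against c_0 f + c_1 Df + … from the top degree down determines the c_i
solution: c_0 = 4, c_1 = -1


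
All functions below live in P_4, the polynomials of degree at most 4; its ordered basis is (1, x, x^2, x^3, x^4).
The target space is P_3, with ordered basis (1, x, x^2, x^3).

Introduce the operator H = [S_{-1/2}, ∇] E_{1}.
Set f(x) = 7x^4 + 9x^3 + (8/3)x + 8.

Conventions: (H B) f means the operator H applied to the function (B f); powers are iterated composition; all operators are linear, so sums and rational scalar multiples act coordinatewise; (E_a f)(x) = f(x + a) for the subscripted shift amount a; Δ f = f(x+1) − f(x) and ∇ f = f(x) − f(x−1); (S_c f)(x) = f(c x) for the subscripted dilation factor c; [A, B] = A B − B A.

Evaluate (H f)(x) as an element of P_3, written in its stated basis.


g(x) = -(21/4)x^3 + (135/4)x^2 - (621/8)x + 1117/16

E_{1} f = 7x^4 + 37x^3 + 69x^2 + (173/3)x + 80/3
∇ E_{1} f = 28x^3 + 69x^2 + 55x + 56/3
S_{-1/2} ∇ E_{1} f = -(7/2)x^3 + (69/4)x^2 - (55/2)x + 56/3
S_{-1/2} E_{1} f = (7/16)x^4 - (37/8)x^3 + (69/4)x^2 - (173/6)x + 80/3
∇ S_{-1/2} E_{1} f = (7/4)x^3 - (33/2)x^2 + (401/8)x - 2455/48
[S_{-1/2}, ∇] E_{1} f = -(21/4)x^3 + (135/4)x^2 - (621/8)x + 1117/16


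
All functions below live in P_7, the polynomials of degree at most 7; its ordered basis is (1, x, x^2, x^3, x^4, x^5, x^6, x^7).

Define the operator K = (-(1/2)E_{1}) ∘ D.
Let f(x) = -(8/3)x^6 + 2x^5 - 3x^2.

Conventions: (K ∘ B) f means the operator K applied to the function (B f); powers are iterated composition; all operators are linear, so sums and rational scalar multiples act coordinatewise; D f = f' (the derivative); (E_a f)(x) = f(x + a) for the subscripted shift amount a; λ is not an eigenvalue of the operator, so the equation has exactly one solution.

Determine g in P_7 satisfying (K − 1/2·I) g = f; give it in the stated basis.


g(x) = (16/3)x^6 - 36x^5 + 20x^4 + 320x^3 - 434x^2 - 732x + 708

write g with unknown coordinates in the stated basis and equate coefficients in (K − 1/2·I) g = f
solving from the highest basis element down gives g = (16/3)x^6 - 36x^5 + 20x^4 + 320x^3 - 434x^2 - 732x + 708
check: K g = -16x^5 + 10x^4 + 160x^3 - 220x^2 - 366x + 354
so K g − 1/2·g = -(8/3)x^6 + 2x^5 - 3x^2 = f ✓


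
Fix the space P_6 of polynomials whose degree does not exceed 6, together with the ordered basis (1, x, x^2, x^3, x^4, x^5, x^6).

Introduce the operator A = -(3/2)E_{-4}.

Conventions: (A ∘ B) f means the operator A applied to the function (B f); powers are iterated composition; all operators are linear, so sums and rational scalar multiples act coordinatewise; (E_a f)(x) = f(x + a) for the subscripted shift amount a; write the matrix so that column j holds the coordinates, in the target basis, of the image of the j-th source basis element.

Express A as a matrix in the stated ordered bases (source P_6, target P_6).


the matrix is [[-3/2, 6, -24, 96, -384, 1536, -6144]; [0, -3/2, 12, -72, 384, -1920, 9216]; [0, 0, -3/2, 18, -144, 960, -5760]; [0, 0, 0, -3/2, 24, -240, 1920]; [0, 0, 0, 0, -3/2, 30, -360]; [0, 0, 0, 0, 0, -3/2, 36]; [0, 0, 0, 0, 0, 0, -3/2]] (rows listed top to bottom)

image of 1: -3/2
image of x: -(3/2)x + 6
image of x^2: -(3/2)x^2 + 12x - 24
image of x^3: -(3/2)x^3 + 18x^2 - 72x + 96
image of x^4: -(3/2)x^4 + 24x^3 - 144x^2 + 384x - 384
image of x^5: -(3/2)x^5 + 30x^4 - 240x^3 + 960x^2 - 1920x + 1536
image of x^6: -(3/2)x^6 + 36x^5 - 360x^4 + 1920x^3 - 5760x^2 + 9216x - 6144
each image's coordinates form column j of the matrix


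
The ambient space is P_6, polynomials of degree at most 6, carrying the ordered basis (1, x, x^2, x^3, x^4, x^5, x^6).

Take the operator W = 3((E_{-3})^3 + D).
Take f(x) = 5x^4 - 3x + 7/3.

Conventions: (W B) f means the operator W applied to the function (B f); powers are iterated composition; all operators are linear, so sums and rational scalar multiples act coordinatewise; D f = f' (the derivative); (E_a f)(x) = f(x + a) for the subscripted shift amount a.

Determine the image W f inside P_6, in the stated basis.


g(x) = 15x^4 - 480x^3 + 7290x^2 - 43749x + 98494

E_{-3} f = 5x^4 - 60x^3 + 270x^2 - 543x + 1249/3
E_{-3} E_{-3} f = 5x^4 - 120x^3 + 1080x^2 - 4323x + 19501/3
E_{-3} E_{-3} E_{-3} f = 5x^4 - 180x^3 + 2430x^2 - 14583x + 98503/3
D f = 20x^3 - 3
((E_{-3})^3 + D) f = 5x^4 - 160x^3 + 2430x^2 - 14583x + 98494/3
(3((E_{-3})^3 + D)) f = 15x^4 - 480x^3 + 7290x^2 - 43749x + 98494


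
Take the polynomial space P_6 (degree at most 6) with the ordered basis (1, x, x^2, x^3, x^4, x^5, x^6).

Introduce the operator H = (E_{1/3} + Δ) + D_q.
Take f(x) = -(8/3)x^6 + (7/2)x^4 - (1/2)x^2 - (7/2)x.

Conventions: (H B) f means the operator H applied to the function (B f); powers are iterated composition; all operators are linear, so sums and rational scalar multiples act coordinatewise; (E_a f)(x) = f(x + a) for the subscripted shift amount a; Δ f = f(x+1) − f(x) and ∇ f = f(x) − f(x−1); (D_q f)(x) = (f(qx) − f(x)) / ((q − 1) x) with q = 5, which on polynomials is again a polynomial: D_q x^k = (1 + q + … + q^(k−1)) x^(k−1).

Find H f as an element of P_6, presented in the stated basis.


E_{1/3} f = -(8/3)x^6 - (16/3)x^5 - (17/18)x^4 + (218/81)x^3 + (217/162)x^2 - (1643/486)x - 5173/4374
Δ f = -16x^5 - 40x^4 - (118/3)x^3 - 19x^2 - 3x - 19/6
(E_{1/3} + Δ) f = -(8/3)x^6 - (64/3)x^5 - (737/18)x^4 - (2968/81)x^3 - (2861/162)x^2 - (3101/486)x - 9512/2187
D_q f = -10416x^5 + 546x^3 - 3x - 7/2
((E_{1/3} + Δ) + D_q) f = -(8/3)x^6 - (31312/3)x^5 - (737/18)x^4 + (41258/81)x^3 - (2861/162)x^2 - (4559/486)x - 34333/4374

the image equals g(x) = -(8/3)x^6 - (31312/3)x^5 - (737/18)x^4 + (41258/81)x^3 - (2861/162)x^2 - (4559/486)x - 34333/4374


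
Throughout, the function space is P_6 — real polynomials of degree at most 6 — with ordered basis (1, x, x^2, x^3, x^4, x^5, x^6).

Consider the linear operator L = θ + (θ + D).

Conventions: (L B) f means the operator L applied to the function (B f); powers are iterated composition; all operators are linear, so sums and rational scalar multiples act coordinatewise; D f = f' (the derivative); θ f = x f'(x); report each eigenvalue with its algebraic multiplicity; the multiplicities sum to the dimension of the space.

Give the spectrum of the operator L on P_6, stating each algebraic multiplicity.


image of 1: 0
image of x: 2x + 1
image of x^2: 4x^2 + 2x
image of x^3: 6x^3 + 3x^2
image of x^4: 8x^4 + 4x^3
image of x^5: 10x^5 + 5x^4
image of x^6: 12x^6 + 6x^5
the matrix is upper triangular; its diagonal is (0, 2, 4, 6, 8, 10, 12)
for a triangular matrix the eigenvalues are the diagonal entries, with algebraic multiplicity their repetition count

λ = 0 (multiplicity 1), λ = 2 (multiplicity 1), λ = 4 (multiplicity 1), λ = 6 (multiplicity 1), λ = 8 (multiplicity 1), λ = 10 (multiplicity 1), λ = 12 (multiplicity 1)


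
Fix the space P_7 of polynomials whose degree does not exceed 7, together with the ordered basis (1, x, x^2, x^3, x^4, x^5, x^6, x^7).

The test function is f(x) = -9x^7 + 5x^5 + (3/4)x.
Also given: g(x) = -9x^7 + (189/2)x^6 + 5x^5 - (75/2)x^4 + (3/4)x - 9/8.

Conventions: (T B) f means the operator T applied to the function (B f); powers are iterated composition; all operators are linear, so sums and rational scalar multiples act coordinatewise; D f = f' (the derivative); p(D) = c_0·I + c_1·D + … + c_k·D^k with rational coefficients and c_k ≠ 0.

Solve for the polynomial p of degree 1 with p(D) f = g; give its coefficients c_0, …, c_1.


p(D) = I − (3/2)·D, i.e. c_0 = 1, c_1 = -3/2

D^0 f = -9x^7 + 5x^5 + (3/4)x
D^1 f = -63x^6 + 25x^4 + 3/4
matching coefficients of g against c_0 f + c_1 Df + … from the top degree down determines the c_i
solution: c_0 = 1, c_1 = -3/2


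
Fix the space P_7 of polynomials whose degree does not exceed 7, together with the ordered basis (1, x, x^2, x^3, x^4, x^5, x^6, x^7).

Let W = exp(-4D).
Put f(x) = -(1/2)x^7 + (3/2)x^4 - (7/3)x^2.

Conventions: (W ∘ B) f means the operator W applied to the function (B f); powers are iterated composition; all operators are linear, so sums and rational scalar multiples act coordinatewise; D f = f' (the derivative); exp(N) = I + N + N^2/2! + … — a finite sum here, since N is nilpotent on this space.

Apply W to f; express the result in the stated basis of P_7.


order-1 term: 14x^6 - 24x^3 + (56/3)x
order-2 term: -168x^5 + 144x^2 - 112/3
order-3 term: 1120x^4 - 384x
order-4 term: -4480x^3 + 384
order-5 term: 10752x^2
order-6 term: -14336x
order-7 term: 8192
the series for exp(-4D) f terminates at order 7
exp(-4D) f = -(1/2)x^7 + 14x^6 - 168x^5 + (2243/2)x^4 - 4504x^3 + (32681/3)x^2 - (44104/3)x + 25616/3

g(x) = -(1/2)x^7 + 14x^6 - 168x^5 + (2243/2)x^4 - 4504x^3 + (32681/3)x^2 - (44104/3)x + 25616/3


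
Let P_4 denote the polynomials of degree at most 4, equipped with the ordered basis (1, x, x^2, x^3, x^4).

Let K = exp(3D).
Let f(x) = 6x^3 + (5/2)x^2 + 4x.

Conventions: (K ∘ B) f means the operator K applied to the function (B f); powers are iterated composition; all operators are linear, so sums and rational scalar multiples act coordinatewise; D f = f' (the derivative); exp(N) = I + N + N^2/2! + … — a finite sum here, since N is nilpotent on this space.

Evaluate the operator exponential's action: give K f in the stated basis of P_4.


the result is g(x) = 6x^3 + (113/2)x^2 + 181x + 393/2

order-1 term: 54x^2 + 15x + 12
order-2 term: 162x + 45/2
order-3 term: 162
the series for exp(3D) f terminates at order 3
exp(3D) f = 6x^3 + (113/2)x^2 + 181x + 393/2


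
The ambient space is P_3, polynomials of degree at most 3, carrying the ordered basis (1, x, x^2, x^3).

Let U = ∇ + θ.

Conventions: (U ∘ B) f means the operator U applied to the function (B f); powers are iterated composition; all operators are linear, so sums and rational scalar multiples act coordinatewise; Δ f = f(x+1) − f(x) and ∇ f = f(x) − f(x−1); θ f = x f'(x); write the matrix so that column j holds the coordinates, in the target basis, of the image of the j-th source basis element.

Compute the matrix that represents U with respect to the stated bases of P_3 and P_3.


the matrix is [[0, 1, -1, 1]; [0, 1, 2, -3]; [0, 0, 2, 3]; [0, 0, 0, 3]] (rows listed top to bottom)

image of 1: 0
image of x: x + 1
image of x^2: 2x^2 + 2x - 1
image of x^3: 3x^3 + 3x^2 - 3x + 1
each image's coordinates form column j of the matrix


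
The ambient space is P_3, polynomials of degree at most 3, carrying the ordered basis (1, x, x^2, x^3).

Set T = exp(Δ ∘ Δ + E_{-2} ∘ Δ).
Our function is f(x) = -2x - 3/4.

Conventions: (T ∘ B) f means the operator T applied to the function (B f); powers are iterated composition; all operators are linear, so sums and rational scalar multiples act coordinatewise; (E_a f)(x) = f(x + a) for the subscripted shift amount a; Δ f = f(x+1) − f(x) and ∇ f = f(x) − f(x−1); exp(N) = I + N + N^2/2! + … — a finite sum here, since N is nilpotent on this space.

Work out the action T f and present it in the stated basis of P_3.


order-1 term: -2
the series for exp(Δ ∘ Δ + E_{-2} ∘ Δ) f terminates at order 1
exp(Δ ∘ Δ + E_{-2} ∘ Δ) f = -2x - 11/4

the image equals g(x) = -2x - 11/4
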